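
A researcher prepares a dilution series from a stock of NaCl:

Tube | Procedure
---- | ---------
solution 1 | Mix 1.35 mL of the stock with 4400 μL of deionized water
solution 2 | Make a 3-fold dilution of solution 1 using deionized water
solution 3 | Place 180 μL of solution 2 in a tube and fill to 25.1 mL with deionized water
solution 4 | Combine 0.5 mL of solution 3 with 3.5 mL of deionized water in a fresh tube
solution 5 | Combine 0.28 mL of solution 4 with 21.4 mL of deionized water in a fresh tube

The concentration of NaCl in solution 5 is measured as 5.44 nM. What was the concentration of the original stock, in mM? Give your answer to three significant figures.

6.00 mM

Step 1: 1.35 mL + 4400 μL = 5.75 mL total → factor 5.75/1.35 = 4.2593
Step 2: 3-fold → factor 3
Step 3: 180 μL brought to 25.1 mL → factor 25100/180 = 139.44
Step 4: 0.5 mL + 3.5 mL = 4 mL total → factor 4/0.5 = 8
Step 5: 0.28 mL + 21.4 mL = 21.68 mL total → factor 21.68/0.28 = 77.429
Overall dilution factor = 4.2593 × 3 × 139.44 × 8 × 77.429 = 1.1037 × 10^6
Stock = 5.44 nM × 1.1037 × 10^6 = 6.004 × 10^6 nM = 6.00 mM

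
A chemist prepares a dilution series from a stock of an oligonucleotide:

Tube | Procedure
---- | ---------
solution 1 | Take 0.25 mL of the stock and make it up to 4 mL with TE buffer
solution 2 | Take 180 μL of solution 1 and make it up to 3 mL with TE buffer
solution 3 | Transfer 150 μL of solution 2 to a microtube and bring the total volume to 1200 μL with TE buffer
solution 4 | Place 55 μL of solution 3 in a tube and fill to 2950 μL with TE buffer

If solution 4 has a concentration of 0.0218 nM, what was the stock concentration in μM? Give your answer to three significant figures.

2.49 μM

Step 1: 0.25 mL brought to 4 mL → factor 4/0.25 = 16
Step 2: 180 μL brought to 3 mL → factor 3000/180 = 16.667
Step 3: 150 μL brought to 1200 μL → factor 1200/150 = 8
Step 4: 55 μL brought to 2950 μL → factor 2950/55 = 53.636
Overall dilution factor = 16 × 16.667 × 8 × 53.636 = 1.1442 × 10^5
Stock = 0.0218 nM × 1.1442 × 10^5 = 2494 nM = 2.49 μM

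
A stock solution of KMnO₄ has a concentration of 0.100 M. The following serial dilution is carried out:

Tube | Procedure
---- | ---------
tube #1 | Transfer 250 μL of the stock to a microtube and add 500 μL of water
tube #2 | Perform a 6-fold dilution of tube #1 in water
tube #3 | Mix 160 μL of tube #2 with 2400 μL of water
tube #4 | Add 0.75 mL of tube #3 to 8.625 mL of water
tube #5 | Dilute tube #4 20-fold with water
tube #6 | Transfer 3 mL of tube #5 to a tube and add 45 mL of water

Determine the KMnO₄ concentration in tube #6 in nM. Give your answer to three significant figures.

86.8 nM

Step 1: 250 μL + 500 μL = 750 μL total → factor 750/250 = 3
Step 2: 6-fold → factor 6
Step 3: 160 μL + 2400 μL = 2560 μL total → factor 2560/160 = 16
Step 4: 0.75 mL + 8.625 mL = 9.375 mL total → factor 9.375/0.75 = 12.5
Step 5: 20-fold → factor 20
Step 6: 3 mL + 45 mL = 48 mL total → factor 48/3 = 16
Overall dilution factor = 3 × 6 × 16 × 12.5 × 20 × 16 = 1.152 × 10^6
Final = 0.100 M / 1.152 × 10^6 = 8.681 × 10^-8 M = 86.8 nM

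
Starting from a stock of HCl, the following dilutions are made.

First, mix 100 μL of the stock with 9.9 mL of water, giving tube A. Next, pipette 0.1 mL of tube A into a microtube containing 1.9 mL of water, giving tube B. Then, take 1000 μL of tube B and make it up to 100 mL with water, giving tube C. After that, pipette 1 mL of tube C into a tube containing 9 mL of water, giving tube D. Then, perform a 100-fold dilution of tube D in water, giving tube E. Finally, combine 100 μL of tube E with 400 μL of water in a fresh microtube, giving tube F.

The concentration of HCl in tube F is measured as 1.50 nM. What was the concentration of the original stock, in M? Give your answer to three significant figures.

1.50 M

Step 1: 100 μL + 9.9 mL = 10000 μL total → factor 10000/100 = 100
Step 2: 0.1 mL + 1.9 mL = 2 mL total → factor 2/0.1 = 20
Step 3: 1000 μL brought to 100 mL → factor 1 × 10^5/1000 = 100
Step 4: 1 mL + 9 mL = 10 mL total → factor 10/1 = 10
Step 5: 100-fold → factor 100
Step 6: 100 μL + 400 μL = 500 μL total → factor 500/100 = 5
Overall dilution factor = 100 × 20 × 100 × 10 × 100 × 5 = 1 × 10^9
Stock = 1.50 nM × 1 × 10^9 = 1.500 × 10^9 nM = 1.50 M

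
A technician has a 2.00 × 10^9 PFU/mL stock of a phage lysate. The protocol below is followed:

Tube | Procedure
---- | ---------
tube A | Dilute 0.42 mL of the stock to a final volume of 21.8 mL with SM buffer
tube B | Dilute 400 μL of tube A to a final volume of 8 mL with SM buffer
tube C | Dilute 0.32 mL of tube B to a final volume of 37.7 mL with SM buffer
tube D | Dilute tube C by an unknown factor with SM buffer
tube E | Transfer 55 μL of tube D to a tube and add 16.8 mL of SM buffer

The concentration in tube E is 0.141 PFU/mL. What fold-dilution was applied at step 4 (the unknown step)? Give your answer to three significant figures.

Step 1: 0.42 mL brought to 21.8 mL → factor 21.8/0.42 = 51.905
Step 2: 400 μL brought to 8 mL → factor 8000/400 = 20
Step 3: 0.32 mL brought to 37.7 mL → factor 37.7/0.32 = 117.81
Step 4: unknown factor x
Step 5: 55 μL + 16.8 mL = 16855 μL total → factor 16855/55 = 306.45
Product of known-step factors = 3.748 × 10^7
Overall factor = 2.00 × 10^9 PFU/mL / (0.141 PFU/mL) = 1.4184 × 10^10
x = 1.4184 × 10^10 / 3.748 × 10^7 = 378

378-fold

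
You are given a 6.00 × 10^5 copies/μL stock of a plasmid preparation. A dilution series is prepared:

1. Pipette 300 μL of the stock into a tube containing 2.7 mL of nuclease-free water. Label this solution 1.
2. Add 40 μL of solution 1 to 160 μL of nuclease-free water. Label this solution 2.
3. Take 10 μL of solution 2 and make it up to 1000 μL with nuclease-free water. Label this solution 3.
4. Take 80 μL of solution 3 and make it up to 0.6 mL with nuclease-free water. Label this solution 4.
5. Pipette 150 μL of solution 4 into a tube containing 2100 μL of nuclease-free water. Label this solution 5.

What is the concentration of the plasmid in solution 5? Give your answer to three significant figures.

Step 1: 300 μL + 2.7 mL = 3000 μL total → factor 3000/300 = 10
Step 2: 40 μL + 160 μL = 200 μL total → factor 200/40 = 5
Step 3: 10 μL brought to 1000 μL → factor 1000/10 = 100
Step 4: 80 μL brought to 0.6 mL → factor 600/80 = 7.5
Step 5: 150 μL + 2100 μL = 2250 μL total → factor 2250/150 = 15
Overall dilution factor = 10 × 5 × 100 × 7.5 × 15 = 5.625 × 10^5
Final = 6.00 × 10^5 copies/μL / 5.625 × 10^5 = 1.07 copies/μL

1.07 copies/μL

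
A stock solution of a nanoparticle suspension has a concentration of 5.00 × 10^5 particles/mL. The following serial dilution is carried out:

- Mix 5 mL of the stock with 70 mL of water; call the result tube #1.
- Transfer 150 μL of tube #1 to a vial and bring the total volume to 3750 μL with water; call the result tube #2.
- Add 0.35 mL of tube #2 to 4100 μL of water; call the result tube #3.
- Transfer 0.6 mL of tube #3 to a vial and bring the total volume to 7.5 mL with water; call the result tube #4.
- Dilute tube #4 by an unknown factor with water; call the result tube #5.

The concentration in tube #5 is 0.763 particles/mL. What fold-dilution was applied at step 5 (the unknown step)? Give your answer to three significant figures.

11.0-fold

Step 1: 5 mL + 70 mL = 75 mL total → factor 75/5 = 15
Step 2: 150 μL brought to 3750 μL → factor 3750/150 = 25
Step 3: 0.35 mL + 4100 μL = 4.45 mL total → factor 4.45/0.35 = 12.714
Step 4: 0.6 mL brought to 7.5 mL → factor 7.5/0.6 = 12.5
Step 5: unknown factor x
Product of known-step factors = 59598
Overall factor = 5.00 × 10^5 particles/mL / (0.763 particles/mL) = 6.5531 × 10^5
x = 6.5531 × 10^5 / 59598 = 11.0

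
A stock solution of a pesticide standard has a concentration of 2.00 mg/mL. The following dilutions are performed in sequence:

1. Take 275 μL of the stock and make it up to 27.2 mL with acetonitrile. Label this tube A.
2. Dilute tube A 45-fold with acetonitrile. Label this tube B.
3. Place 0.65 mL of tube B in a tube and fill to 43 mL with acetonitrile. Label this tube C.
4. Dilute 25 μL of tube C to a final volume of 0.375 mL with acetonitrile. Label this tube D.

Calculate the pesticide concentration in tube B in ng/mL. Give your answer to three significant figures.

449 ng/mL

Step 1: 275 μL brought to 27.2 mL → factor 27200/275 = 98.909
Step 2: 45-fold → factor 45
Dilution factor through tube B = 98.909 × 45 = 4450.9
[tube B] = 2.00 mg/mL / 4450.9 = 0.0004493 mg/mL = 449 ng/mL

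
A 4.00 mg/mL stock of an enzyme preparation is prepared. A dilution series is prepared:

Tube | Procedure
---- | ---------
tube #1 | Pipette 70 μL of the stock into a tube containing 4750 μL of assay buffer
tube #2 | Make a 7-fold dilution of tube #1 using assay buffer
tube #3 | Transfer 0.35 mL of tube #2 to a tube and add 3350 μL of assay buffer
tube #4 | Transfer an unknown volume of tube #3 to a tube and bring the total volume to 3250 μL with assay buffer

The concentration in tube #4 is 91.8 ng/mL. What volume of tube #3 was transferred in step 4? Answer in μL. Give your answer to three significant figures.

380 μL

Step 1: 70 μL + 4750 μL = 4820 μL total → factor 4820/70 = 68.857
Step 2: 7-fold → factor 7
Step 3: 0.35 mL + 3350 μL = 3.7 mL total → factor 3.7/0.35 = 10.571
Step 4: v brought to 3250 μL → factor = 3250 μL/v
Product of known-step factors = 5095.4
Overall factor = 4.00 mg/mL / (91.8 ng/mL) = 43573
Step-4 factor = 43573 / 5095.4 = 8.5514
v = 3250 μL / 8.5514 = 380 μL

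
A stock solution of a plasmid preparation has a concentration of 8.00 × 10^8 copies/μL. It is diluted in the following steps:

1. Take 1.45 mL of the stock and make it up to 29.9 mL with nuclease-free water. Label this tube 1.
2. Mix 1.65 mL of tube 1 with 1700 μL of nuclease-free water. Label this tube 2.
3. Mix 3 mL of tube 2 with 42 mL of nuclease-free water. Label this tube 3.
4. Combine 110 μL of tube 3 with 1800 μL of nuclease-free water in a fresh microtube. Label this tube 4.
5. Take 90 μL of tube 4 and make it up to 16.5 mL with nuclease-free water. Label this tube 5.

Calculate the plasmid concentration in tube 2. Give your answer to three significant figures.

1.91 × 10^7 copies/μL

Step 1: 1.45 mL brought to 29.9 mL → factor 29.9/1.45 = 20.621
Step 2: 1.65 mL + 1700 μL = 3.35 mL total → factor 3.35/1.65 = 2.0303
Dilution factor through tube 2 = 20.621 × 2.0303 = 41.866
[tube 2] = 8.00 × 10^8 copies/μL / 41.866 = 1.91 × 10^7 copies/μL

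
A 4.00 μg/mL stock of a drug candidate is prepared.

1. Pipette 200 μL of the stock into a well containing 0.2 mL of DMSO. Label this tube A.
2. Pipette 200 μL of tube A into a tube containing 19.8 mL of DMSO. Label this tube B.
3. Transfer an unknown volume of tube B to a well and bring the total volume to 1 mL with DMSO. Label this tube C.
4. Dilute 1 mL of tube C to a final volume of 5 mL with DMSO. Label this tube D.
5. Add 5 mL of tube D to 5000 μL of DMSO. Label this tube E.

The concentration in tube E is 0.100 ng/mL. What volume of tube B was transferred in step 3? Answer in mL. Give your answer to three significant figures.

0.0500 mL

Step 1: 200 μL + 0.2 mL = 400 μL total → factor 400/200 = 2
Step 2: 200 μL + 19.8 mL = 20000 μL total → factor 20000/200 = 100
Step 3: v brought to 1 mL → factor = 1 mL/v
Step 4: 1 mL brought to 5 mL → factor 5/1 = 5
Step 5: 5 mL + 5000 μL = 10 mL total → factor 10/5 = 2
Product of known-step factors = 2000
Overall factor = 4.00 μg/mL / (0.100 ng/mL) = 40000
Step-3 factor = 40000 / 2000 = 20
v = 1 mL / 20 = 0.0500 mL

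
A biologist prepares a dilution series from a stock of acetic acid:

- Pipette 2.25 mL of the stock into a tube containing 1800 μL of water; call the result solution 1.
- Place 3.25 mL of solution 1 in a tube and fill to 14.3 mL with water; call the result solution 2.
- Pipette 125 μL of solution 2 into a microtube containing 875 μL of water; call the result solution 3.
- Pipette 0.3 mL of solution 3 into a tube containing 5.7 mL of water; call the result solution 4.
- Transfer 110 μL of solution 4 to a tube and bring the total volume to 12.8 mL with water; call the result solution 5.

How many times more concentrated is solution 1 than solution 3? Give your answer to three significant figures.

35.2

Step 1: 2.25 mL + 1800 μL = 4.05 mL total → factor 4.05/2.25 = 1.8
Step 2: 3.25 mL brought to 14.3 mL → factor 14.3/3.25 = 4.4
Step 3: 125 μL + 875 μL = 1000 μL total → factor 1000/125 = 8
Dilution factor to solution 1 = 1.8; to solution 3 = 63.36
[solution 1]/[solution 3] = (factor to solution 3)/(factor to solution 1) = 63.36/1.8 = 35.2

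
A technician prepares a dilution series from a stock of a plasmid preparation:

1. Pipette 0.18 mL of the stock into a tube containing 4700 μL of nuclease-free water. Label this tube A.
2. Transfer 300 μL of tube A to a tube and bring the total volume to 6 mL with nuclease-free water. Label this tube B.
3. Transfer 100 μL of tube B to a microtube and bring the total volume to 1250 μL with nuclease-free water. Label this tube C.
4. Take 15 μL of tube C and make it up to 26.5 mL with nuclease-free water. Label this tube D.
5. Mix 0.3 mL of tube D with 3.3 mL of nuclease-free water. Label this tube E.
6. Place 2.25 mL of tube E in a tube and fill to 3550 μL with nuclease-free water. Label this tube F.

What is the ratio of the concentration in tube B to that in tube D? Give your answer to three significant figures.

Step 1: 0.18 mL + 4700 μL = 4.88 mL total → factor 4.88/0.18 = 27.111
Step 2: 300 μL brought to 6 mL → factor 6000/300 = 20
Step 3: 100 μL brought to 1250 μL → factor 1250/100 = 12.5
Step 4: 15 μL brought to 26.5 mL → factor 26500/15 = 1766.7
Dilution factor to tube B = 542.22; to tube D = 1.1974 × 10^7
[tube B]/[tube D] = (factor to tube D)/(factor to tube B) = 1.1974 × 10^7/542.22 = 2.21 × 10^4

2.21 × 10^4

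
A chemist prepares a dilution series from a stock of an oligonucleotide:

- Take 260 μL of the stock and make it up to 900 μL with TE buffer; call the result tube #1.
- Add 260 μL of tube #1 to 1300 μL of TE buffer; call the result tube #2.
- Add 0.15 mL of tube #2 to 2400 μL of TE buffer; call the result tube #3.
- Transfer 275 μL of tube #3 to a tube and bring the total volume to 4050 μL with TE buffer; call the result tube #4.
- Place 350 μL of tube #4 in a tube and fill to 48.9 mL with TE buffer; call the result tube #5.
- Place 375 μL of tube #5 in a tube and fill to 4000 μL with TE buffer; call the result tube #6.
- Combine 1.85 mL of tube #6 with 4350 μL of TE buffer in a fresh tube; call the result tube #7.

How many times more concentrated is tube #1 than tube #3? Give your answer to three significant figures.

Step 1: 260 μL brought to 900 μL → factor 900/260 = 3.4615
Step 2: 260 μL + 1300 μL = 1560 μL total → factor 1560/260 = 6
Step 3: 0.15 mL + 2400 μL = 2.55 mL total → factor 2.55/0.15 = 17
Dilution factor to tube #1 = 3.4615; to tube #3 = 353.08
[tube #1]/[tube #3] = (factor to tube #3)/(factor to tube #1) = 353.08/3.4615 = 102

102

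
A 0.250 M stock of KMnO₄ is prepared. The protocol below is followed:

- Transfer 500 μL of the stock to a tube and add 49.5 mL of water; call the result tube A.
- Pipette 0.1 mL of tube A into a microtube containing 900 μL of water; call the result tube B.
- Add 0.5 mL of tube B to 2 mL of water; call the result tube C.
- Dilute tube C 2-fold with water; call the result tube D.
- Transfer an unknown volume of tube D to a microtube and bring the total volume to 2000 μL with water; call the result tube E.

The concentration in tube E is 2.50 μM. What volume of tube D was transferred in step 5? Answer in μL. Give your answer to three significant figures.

200 μL

Step 1: 500 μL + 49.5 mL = 50000 μL total → factor 50000/500 = 100
Step 2: 0.1 mL + 900 μL = 1 mL total → factor 1/0.1 = 10
Step 3: 0.5 mL + 2 mL = 2.5 mL total → factor 2.5/0.5 = 5
Step 4: 2-fold → factor 2
Step 5: v brought to 2000 μL → factor = 2000 μL/v
Product of known-step factors = 10000
Overall factor = 0.250 M / (2.50 μM) = 1 × 10^5
Step-5 factor = 1 × 10^5 / 10000 = 10
v = 2000 μL / 10 = 200 μL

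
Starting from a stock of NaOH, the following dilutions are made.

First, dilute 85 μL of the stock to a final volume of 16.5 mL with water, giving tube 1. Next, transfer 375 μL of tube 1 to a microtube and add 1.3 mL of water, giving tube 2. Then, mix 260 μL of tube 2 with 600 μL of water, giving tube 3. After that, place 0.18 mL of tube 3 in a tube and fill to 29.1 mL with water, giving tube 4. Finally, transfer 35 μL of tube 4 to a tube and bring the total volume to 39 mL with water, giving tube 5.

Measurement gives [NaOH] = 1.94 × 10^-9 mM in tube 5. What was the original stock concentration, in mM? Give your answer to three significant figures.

Step 1: 85 μL brought to 16.5 mL → factor 16500/85 = 194.12
Step 2: 375 μL + 1.3 mL = 1675 μL total → factor 1675/375 = 4.4667
Step 3: 260 μL + 600 μL = 860 μL total → factor 860/260 = 3.3077
Step 4: 0.18 mL brought to 29.1 mL → factor 29.1/0.18 = 161.67
Step 5: 35 μL brought to 39 mL → factor 39000/35 = 1114.3
Overall dilution factor = 194.12 × 4.4667 × 3.3077 × 161.67 × 1114.3 = 5.1664 × 10^8
Stock = 1.94 × 10^-9 mM × 5.1664 × 10^8 = 1.00 mM

1.00 mM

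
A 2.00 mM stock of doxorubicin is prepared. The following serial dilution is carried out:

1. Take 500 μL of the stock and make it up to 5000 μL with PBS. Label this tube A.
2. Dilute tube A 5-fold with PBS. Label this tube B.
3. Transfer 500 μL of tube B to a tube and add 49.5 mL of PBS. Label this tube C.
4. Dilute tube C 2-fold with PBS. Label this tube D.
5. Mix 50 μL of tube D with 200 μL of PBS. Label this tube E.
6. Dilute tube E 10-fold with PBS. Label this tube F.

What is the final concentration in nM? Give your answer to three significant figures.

Step 1: 500 μL brought to 5000 μL → factor 5000/500 = 10
Step 2: 5-fold → factor 5
Step 3: 500 μL + 49.5 mL = 50000 μL total → factor 50000/500 = 100
Step 4: 2-fold → factor 2
Step 5: 50 μL + 200 μL = 250 μL total → factor 250/50 = 5
Step 6: 10-fold → factor 10
Overall dilution factor = 10 × 5 × 100 × 2 × 5 × 10 = 5 × 10^5
Final = 2.00 mM / 5 × 10^5 = 4.000 × 10^-6 mM = 4.00 nM

4.00 nM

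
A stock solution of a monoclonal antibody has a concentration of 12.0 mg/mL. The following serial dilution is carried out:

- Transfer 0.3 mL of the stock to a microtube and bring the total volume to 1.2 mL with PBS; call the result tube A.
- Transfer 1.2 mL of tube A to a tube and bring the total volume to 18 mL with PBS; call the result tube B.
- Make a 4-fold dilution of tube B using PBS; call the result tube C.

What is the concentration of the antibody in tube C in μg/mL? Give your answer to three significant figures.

50.0 μg/mL

Step 1: 0.3 mL brought to 1.2 mL → factor 1.2/0.3 = 4
Step 2: 1.2 mL brought to 18 mL → factor 18/1.2 = 15
Step 3: 4-fold → factor 4
Overall dilution factor = 4 × 15 × 4 = 240
Final = 12.0 mg/mL / 240 = 0.05000 mg/mL = 50.0 μg/mL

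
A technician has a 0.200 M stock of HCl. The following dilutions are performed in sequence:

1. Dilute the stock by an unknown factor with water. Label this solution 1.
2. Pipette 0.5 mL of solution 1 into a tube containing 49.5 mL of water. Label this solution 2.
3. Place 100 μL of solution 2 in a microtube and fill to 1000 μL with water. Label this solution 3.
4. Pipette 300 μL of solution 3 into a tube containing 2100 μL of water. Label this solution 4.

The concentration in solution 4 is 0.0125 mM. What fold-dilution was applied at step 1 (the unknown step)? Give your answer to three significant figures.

2.00-fold

Step 1: unknown factor x
Step 2: 0.5 mL + 49.5 mL = 50 mL total → factor 50/0.5 = 100
Step 3: 100 μL brought to 1000 μL → factor 1000/100 = 10
Step 4: 300 μL + 2100 μL = 2400 μL total → factor 2400/300 = 8
Product of known-step factors = 8000
Overall factor = 0.200 M / (0.0125 mM) = 16000
x = 16000 / 8000 = 2.00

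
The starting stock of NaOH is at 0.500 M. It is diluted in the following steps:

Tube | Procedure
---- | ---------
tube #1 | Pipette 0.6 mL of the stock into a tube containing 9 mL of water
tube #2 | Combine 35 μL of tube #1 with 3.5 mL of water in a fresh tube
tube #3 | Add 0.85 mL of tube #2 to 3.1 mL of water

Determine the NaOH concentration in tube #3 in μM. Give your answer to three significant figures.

66.6 μM

Step 1: 0.6 mL + 9 mL = 9.6 mL total → factor 9.6/0.6 = 16
Step 2: 35 μL + 3.5 mL = 3535 μL total → factor 3535/35 = 101
Step 3: 0.85 mL + 3.1 mL = 3.95 mL total → factor 3.95/0.85 = 4.6471
Overall dilution factor = 16 × 101 × 4.6471 = 7509.6
Final = 0.500 M / 7509.6 = 6.658 × 10^-5 M = 66.6 μM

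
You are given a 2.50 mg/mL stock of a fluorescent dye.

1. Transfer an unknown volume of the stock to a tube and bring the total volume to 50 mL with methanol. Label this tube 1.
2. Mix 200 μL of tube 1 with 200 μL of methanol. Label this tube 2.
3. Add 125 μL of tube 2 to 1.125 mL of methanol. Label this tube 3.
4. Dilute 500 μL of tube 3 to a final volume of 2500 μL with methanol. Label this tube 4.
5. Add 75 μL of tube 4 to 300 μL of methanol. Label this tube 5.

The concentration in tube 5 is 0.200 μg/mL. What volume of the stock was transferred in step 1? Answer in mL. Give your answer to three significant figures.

2.00 mL

Step 1: v brought to 50 mL → factor = 50 mL/v
Step 2: 200 μL + 200 μL = 400 μL total → factor 400/200 = 2
Step 3: 125 μL + 1.125 mL = 1250 μL total → factor 1250/125 = 10
Step 4: 500 μL brought to 2500 μL → factor 2500/500 = 5
Step 5: 75 μL + 300 μL = 375 μL total → factor 375/75 = 5
Product of known-step factors = 500
Overall factor = 2.50 mg/mL / (0.200 μg/mL) = 12500
Step-1 factor = 12500 / 500 = 25
v = 50 mL / 25 = 2.00 mL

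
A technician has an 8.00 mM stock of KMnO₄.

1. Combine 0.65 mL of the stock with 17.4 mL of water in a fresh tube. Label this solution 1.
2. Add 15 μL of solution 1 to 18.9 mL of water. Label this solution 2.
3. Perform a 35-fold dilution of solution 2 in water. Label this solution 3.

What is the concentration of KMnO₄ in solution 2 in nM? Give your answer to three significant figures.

Step 1: 0.65 mL + 17.4 mL = 18.05 mL total → factor 18.05/0.65 = 27.769
Step 2: 15 μL + 18.9 mL = 18915 μL total → factor 18915/15 = 1261
Dilution factor through solution 2 = 27.769 × 1261 = 35017
[solution 2] = 8.00 mM / 35017 = 0.0002285 mM = 228 nM

228 nM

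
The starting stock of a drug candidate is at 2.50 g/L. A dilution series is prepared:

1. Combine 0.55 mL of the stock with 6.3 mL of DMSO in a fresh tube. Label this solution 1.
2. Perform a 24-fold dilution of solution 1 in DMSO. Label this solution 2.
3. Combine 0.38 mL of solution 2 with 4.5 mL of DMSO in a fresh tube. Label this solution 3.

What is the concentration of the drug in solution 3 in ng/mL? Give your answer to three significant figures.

651 ng/mL

Step 1: 0.55 mL + 6.3 mL = 6.85 mL total → factor 6.85/0.55 = 12.455
Step 2: 24-fold → factor 24
Step 3: 0.38 mL + 4.5 mL = 4.88 mL total → factor 4.88/0.38 = 12.842
Overall dilution factor = 12.455 × 24 × 12.842 = 3838.6
Final = 2.50 g/L / 3838.6 = 0.0006513 g/L = 651 ng/mL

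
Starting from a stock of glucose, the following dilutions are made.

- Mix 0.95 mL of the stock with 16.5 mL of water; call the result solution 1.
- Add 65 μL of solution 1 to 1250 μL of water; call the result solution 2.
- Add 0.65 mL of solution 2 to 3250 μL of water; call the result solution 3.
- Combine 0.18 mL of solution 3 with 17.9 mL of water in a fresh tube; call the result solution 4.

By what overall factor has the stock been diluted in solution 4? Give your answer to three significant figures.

2.24 × 10^5

Step 1: 0.95 mL + 16.5 mL = 17.45 mL total → factor 17.45/0.95 = 18.368
Step 2: 65 μL + 1250 μL = 1315 μL total → factor 1315/65 = 20.231
Step 3: 0.65 mL + 3250 μL = 3.9 mL total → factor 3.9/0.65 = 6
Step 4: 0.18 mL + 17.9 mL = 18.08 mL total → factor 18.08/0.18 = 100.44
Overall dilution factor = 18.368 × 20.231 × 6 × 100.44 = 2.2396 × 10^5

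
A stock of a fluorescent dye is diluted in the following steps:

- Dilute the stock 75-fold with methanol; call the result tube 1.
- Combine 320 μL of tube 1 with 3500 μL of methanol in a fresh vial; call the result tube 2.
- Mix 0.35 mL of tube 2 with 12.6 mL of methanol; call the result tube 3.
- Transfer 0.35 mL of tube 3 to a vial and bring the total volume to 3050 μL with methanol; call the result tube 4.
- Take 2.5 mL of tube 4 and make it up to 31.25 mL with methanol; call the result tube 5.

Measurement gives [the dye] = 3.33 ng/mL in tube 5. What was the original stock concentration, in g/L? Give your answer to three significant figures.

12.0 g/L

Step 1: 75-fold → factor 75
Step 2: 320 μL + 3500 μL = 3820 μL total → factor 3820/320 = 11.938
Step 3: 0.35 mL + 12.6 mL = 12.95 mL total → factor 12.95/0.35 = 37
Step 4: 0.35 mL brought to 3050 μL → factor 3.05/0.35 = 8.7143
Step 5: 2.5 mL brought to 31.25 mL → factor 31.25/2.5 = 12.5
Overall dilution factor = 75 × 11.938 × 37 × 8.7143 × 12.5 = 3.6084 × 10^6
Stock = 3.33 ng/mL × 3.6084 × 10^6 = 1.202 × 10^7 ng/mL = 12.0 g/L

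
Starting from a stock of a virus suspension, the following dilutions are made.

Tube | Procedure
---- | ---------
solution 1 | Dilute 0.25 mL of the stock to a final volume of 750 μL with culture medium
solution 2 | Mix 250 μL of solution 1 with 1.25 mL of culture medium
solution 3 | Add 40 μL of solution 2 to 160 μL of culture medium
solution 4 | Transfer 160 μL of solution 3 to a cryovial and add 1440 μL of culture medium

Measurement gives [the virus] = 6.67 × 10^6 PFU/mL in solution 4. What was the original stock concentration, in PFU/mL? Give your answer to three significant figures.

Step 1: 0.25 mL brought to 750 μL → factor 0.75/0.25 = 3
Step 2: 250 μL + 1.25 mL = 1500 μL total → factor 1500/250 = 6
Step 3: 40 μL + 160 μL = 200 μL total → factor 200/40 = 5
Step 4: 160 μL + 1440 μL = 1600 μL total → factor 1600/160 = 10
Overall dilution factor = 3 × 6 × 5 × 10 = 900
Stock = 6.67 × 10^6 PFU/mL × 900 = 6.00 × 10^9 PFU/mL

6.00 × 10^9 PFU/mL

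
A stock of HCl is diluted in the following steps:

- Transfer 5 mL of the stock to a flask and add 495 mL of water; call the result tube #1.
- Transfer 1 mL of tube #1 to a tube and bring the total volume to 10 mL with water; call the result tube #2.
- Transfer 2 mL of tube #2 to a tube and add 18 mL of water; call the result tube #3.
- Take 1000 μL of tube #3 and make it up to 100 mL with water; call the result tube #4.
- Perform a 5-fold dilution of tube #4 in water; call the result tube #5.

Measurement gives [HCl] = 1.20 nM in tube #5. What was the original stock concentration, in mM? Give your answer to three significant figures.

Step 1: 5 mL + 495 mL = 500 mL total → factor 500/5 = 100
Step 2: 1 mL brought to 10 mL → factor 10/1 = 10
Step 3: 2 mL + 18 mL = 20 mL total → factor 20/2 = 10
Step 4: 1000 μL brought to 100 mL → factor 1 × 10^5/1000 = 100
Step 5: 5-fold → factor 5
Overall dilution factor = 100 × 10 × 10 × 100 × 5 = 5 × 10^6
Stock = 1.20 nM × 5 × 10^6 = 6.000 × 10^6 nM = 6.00 mM

6.00 mM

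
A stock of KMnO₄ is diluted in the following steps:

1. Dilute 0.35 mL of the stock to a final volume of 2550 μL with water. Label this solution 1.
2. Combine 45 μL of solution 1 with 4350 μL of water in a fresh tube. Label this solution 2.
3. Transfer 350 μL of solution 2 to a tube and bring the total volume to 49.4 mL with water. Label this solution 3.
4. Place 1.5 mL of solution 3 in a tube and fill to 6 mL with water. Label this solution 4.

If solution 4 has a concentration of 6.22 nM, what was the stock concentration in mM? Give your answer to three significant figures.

2.50 mM

Step 1: 0.35 mL brought to 2550 μL → factor 2.55/0.35 = 7.2857
Step 2: 45 μL + 4350 μL = 4395 μL total → factor 4395/45 = 97.667
Step 3: 350 μL brought to 49.4 mL → factor 49400/350 = 141.14
Step 4: 1.5 mL brought to 6 mL → factor 6/1.5 = 4
Overall dilution factor = 7.2857 × 97.667 × 141.14 × 4 = 4.0173 × 10^5
Stock = 6.22 nM × 4.0173 × 10^5 = 2.499 × 10^6 nM = 2.50 mM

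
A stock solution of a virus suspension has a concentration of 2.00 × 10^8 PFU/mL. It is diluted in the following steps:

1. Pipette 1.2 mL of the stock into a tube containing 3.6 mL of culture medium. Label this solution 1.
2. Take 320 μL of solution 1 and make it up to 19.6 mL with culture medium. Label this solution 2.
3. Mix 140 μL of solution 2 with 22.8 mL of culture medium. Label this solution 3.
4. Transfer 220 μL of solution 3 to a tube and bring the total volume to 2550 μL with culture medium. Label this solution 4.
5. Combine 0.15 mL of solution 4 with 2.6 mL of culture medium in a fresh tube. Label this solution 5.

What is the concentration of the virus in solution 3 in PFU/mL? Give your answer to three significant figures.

4.98 × 10^3 PFU/mL

Step 1: 1.2 mL + 3.6 mL = 4.8 mL total → factor 4.8/1.2 = 4
Step 2: 320 μL brought to 19.6 mL → factor 19600/320 = 61.25
Step 3: 140 μL + 22.8 mL = 22940 μL total → factor 22940/140 = 163.86
Dilution factor through solution 3 = 4 × 61.25 × 163.86 = 40145
[solution 3] = 2.00 × 10^8 PFU/mL / 40145 = 4.98 × 10^3 PFU/mL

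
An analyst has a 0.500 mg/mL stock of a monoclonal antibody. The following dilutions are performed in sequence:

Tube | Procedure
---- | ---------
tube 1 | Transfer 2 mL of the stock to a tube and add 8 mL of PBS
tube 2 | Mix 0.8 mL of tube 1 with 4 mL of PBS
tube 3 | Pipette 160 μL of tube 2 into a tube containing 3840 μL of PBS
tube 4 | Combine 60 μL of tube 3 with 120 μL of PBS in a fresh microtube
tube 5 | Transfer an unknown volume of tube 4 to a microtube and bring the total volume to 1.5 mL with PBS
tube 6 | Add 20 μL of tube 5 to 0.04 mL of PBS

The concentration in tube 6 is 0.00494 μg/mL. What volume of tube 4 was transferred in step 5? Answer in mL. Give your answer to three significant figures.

0.100 mL

Step 1: 2 mL + 8 mL = 10 mL total → factor 10/2 = 5
Step 2: 0.8 mL + 4 mL = 4.8 mL total → factor 4.8/0.8 = 6
Step 3: 160 μL + 3840 μL = 4000 μL total → factor 4000/160 = 25
Step 4: 60 μL + 120 μL = 180 μL total → factor 180/60 = 3
Step 5: v brought to 1.5 mL → factor = 1.5 mL/v
Step 6: 20 μL + 0.04 mL = 60 μL total → factor 60/20 = 3
Product of known-step factors = 6750
Overall factor = 0.500 mg/mL / (0.00494 μg/mL) = 1.0121 × 10^5
Step-5 factor = 1.0121 × 10^5 / 6750 = 14.995
v = 1.5 mL / 14.995 = 0.100 mL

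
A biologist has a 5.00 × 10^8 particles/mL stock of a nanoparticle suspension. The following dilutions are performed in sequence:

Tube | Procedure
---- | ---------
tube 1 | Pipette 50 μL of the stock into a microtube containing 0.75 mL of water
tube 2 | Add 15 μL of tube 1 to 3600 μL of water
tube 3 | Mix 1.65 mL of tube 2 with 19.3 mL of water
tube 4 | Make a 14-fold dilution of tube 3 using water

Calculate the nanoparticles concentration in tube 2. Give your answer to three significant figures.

1.30 × 10^5 particles/mL

Step 1: 50 μL + 0.75 mL = 800 μL total → factor 800/50 = 16
Step 2: 15 μL + 3600 μL = 3615 μL total → factor 3615/15 = 241
Dilution factor through tube 2 = 16 × 241 = 3856
[tube 2] = 5.00 × 10^8 particles/mL / 3856 = 1.30 × 10^5 particles/mL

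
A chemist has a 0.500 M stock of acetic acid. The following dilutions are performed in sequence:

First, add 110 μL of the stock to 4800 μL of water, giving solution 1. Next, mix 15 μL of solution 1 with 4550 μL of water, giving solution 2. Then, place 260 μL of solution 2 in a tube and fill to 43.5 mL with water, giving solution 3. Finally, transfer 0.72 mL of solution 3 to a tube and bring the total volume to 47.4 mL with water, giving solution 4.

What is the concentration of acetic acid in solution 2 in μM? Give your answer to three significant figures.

Step 1: 110 μL + 4800 μL = 4910 μL total → factor 4910/110 = 44.636
Step 2: 15 μL + 4550 μL = 4565 μL total → factor 4565/15 = 304.33
Dilution factor through solution 2 = 44.636 × 304.33 = 13584
[solution 2] = 0.500 M / 13584 = 3.681 × 10^-5 M = 36.8 μM

36.8 μM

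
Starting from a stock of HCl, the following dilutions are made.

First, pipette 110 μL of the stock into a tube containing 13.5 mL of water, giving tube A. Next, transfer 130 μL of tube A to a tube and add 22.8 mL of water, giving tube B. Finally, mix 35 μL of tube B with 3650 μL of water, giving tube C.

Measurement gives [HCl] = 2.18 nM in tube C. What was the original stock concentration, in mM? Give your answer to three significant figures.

Step 1: 110 μL + 13.5 mL = 13610 μL total → factor 13610/110 = 123.73
Step 2: 130 μL + 22.8 mL = 22930 μL total → factor 22930/130 = 176.38
Step 3: 35 μL + 3650 μL = 3685 μL total → factor 3685/35 = 105.29
Overall dilution factor = 123.73 × 176.38 × 105.29 = 2.2977 × 10^6
Stock = 2.18 nM × 2.2977 × 10^6 = 5.009 × 10^6 nM = 5.01 mM

5.01 mM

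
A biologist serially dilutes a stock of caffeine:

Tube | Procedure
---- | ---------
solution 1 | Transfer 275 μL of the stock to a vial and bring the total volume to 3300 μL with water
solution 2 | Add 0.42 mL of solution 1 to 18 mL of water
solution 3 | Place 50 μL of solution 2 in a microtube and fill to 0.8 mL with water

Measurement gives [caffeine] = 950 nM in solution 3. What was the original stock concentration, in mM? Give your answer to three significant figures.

Step 1: 275 μL brought to 3300 μL → factor 3300/275 = 12
Step 2: 0.42 mL + 18 mL = 18.42 mL total → factor 18.42/0.42 = 43.857
Step 3: 50 μL brought to 0.8 mL → factor 800/50 = 16
Overall dilution factor = 12 × 43.857 × 16 = 8420.6
Stock = 950 nM × 8420.6 = 8.000 × 10^6 nM = 8.00 mM

8.00 mM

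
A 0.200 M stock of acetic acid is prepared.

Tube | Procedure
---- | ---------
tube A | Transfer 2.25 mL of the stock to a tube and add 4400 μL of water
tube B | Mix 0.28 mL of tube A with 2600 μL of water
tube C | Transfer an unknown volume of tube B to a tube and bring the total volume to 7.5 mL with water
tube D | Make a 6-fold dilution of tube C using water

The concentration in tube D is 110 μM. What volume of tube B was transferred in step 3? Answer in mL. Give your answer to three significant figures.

0.752 mL

Step 1: 2.25 mL + 4400 μL = 6.65 mL total → factor 6.65/2.25 = 2.9556
Step 2: 0.28 mL + 2600 μL = 2.88 mL total → factor 2.88/0.28 = 10.286
Step 3: v brought to 7.5 mL → factor = 7.5 mL/v
Step 4: 6-fold → factor 6
Product of known-step factors = 182.4
Overall factor = 0.200 M / (110 μM) = 1818.2
Step-3 factor = 1818.2 / 182.4 = 9.9681
v = 7.5 mL / 9.9681 = 0.752 mL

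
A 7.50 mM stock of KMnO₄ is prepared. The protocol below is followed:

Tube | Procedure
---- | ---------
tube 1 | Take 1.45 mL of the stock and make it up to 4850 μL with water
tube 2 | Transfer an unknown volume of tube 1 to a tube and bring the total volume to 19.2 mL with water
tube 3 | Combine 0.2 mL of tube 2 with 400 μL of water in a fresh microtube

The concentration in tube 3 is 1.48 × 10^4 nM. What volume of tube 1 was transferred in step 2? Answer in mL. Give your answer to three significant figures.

0.380 mL

Step 1: 1.45 mL brought to 4850 μL → factor 4.85/1.45 = 3.3448
Step 2: v brought to 19.2 mL → factor = 19.2 mL/v
Step 3: 0.2 mL + 400 μL = 0.6 mL total → factor 0.6/0.2 = 3
Product of known-step factors = 10.034
Overall factor = 7.50 mM / (1.48 × 10^4 nM) = 506.76
Step-2 factor = 506.76 / 10.034 = 50.502
v = 19.2 mL / 50.502 = 0.380 mL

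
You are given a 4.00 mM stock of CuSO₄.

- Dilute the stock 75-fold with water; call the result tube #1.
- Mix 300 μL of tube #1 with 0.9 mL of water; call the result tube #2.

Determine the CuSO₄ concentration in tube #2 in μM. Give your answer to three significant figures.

13.3 μM

Step 1: 75-fold → factor 75
Step 2: 300 μL + 0.9 mL = 1200 μL total → factor 1200/300 = 4
Overall dilution factor = 75 × 4 = 300
Final = 4.00 mM / 300 = 0.01333 mM = 13.3 μM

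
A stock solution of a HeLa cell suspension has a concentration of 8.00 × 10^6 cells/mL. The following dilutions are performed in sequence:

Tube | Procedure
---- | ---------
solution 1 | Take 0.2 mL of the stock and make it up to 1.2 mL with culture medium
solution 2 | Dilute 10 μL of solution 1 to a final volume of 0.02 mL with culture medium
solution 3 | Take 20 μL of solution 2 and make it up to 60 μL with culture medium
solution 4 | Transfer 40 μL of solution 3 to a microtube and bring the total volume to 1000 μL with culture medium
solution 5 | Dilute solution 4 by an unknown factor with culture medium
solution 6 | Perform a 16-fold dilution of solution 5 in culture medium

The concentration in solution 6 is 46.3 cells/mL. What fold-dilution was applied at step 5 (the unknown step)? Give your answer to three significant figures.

12.0-fold

Step 1: 0.2 mL brought to 1.2 mL → factor 1.2/0.2 = 6
Step 2: 10 μL brought to 0.02 mL → factor 20/10 = 2
Step 3: 20 μL brought to 60 μL → factor 60/20 = 3
Step 4: 40 μL brought to 1000 μL → factor 1000/40 = 25
Step 5: unknown factor x
Step 6: 16-fold → factor 16
Product of known-step factors = 14400
Overall factor = 8.00 × 10^6 cells/mL / (46.3 cells/mL) = 1.7279 × 10^5
x = 1.7279 × 10^5 / 14400 = 12.0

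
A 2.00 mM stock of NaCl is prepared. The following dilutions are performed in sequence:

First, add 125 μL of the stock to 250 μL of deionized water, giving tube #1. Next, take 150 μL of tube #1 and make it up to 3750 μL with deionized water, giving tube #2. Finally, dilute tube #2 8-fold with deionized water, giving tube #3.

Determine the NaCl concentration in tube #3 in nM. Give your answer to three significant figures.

3.33 × 10^3 nM

Step 1: 125 μL + 250 μL = 375 μL total → factor 375/125 = 3
Step 2: 150 μL brought to 3750 μL → factor 3750/150 = 25
Step 3: 8-fold → factor 8
Overall dilution factor = 3 × 25 × 8 = 600
Final = 2.00 mM / 600 = 0.003333 mM = 3.33 × 10^3 nM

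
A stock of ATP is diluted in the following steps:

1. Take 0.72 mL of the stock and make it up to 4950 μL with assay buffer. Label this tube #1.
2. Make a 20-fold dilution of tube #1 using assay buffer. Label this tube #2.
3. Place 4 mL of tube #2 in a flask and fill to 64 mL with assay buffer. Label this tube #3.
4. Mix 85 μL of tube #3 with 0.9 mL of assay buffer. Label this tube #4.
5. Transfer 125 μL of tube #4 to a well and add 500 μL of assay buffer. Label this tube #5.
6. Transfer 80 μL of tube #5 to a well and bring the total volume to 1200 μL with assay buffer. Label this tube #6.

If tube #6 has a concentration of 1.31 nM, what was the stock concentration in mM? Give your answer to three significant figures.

2.50 mM

Step 1: 0.72 mL brought to 4950 μL → factor 4.95/0.72 = 6.875
Step 2: 20-fold → factor 20
Step 3: 4 mL brought to 64 mL → factor 64/4 = 16
Step 4: 85 μL + 0.9 mL = 985 μL total → factor 985/85 = 11.588
Step 5: 125 μL + 500 μL = 625 μL total → factor 625/125 = 5
Step 6: 80 μL brought to 1200 μL → factor 1200/80 = 15
Overall dilution factor = 6.875 × 20 × 16 × 11.588 × 5 × 15 = 1.9121 × 10^6
Stock = 1.31 nM × 1.9121 × 10^6 = 2.505 × 10^6 nM = 2.50 mM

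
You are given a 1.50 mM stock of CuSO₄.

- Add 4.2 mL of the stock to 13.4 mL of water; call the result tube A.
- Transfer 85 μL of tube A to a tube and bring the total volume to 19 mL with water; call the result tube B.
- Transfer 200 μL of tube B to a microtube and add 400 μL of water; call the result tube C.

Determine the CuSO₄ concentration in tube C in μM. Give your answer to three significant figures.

0.534 μM

Step 1: 4.2 mL + 13.4 mL = 17.6 mL total → factor 17.6/4.2 = 4.1905
Step 2: 85 μL brought to 19 mL → factor 19000/85 = 223.53
Step 3: 200 μL + 400 μL = 600 μL total → factor 600/200 = 3
Overall dilution factor = 4.1905 × 223.53 × 3 = 2810.1
Final = 1.50 mM / 2810.1 = 0.0005338 mM = 0.534 μM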